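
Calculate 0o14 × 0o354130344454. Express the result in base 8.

0o5422045267020

Multiply each base-8 digit by 12, carrying:
  4×12 = 48 → write 0 carry 6
  5×12+6 = 66 → write 2 carry 8
  4×12+8 = 56 → write 0 carry 7
  4×12+7 = 55 → write 7 carry 6
  4×12+6 = 54 → write 6 carry 6
  3×12+6 = 42 → write 2 carry 5
  0×12+5 = 5 → write 5
  3×12 = 36 → write 4 carry 4
  1×12+4 = 16 → write 0 carry 2
  4×12+2 = 50 → write 2 carry 6
  5×12+6 = 66 → write 2 carry 8
  3×12+8 = 44 → write 4 carry 5
  remaining carry: 5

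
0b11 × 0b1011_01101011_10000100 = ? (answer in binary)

0b1000100100001010001100

Multiply each base-2 digit by 3, carrying:
  0×3 = 0 → write 0
  0×3 = 0 → write 0
  1×3 = 3 → write 1 carry 1
  0×3+1 = 1 → write 1
  0×3 = 0 → write 0
  0×3 = 0 → write 0
  0×3 = 0 → write 0
  1×3 = 3 → write 1 carry 1
  1×3+1 = 4 → write 0 carry 2
  1×3+2 = 5 → write 1 carry 2
  0×3+2 = 2 → write 0 carry 1
  1×3+1 = 4 → write 0 carry 2
  0×3+2 = 2 → write 0 carry 1
  1×3+1 = 4 → write 0 carry 2
  1×3+2 = 5 → write 1 carry 2
  0×3+2 = 2 → write 0 carry 1
  1×3+1 = 4 → write 0 carry 2
  1×3+2 = 5 → write 1 carry 2
  0×3+2 = 2 → write 0 carry 1
  1×3+1 = 4 → write 0 carry 2
  remaining carry: 10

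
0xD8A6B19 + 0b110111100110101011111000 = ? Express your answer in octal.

0xD8A6B19 = 0o1542465431 in octal.
0b110111100110101011111000 = 0o67465370 in octal.
Add column by column in base 8, right to left:
  1+0 = 1
  3+7 = 2 carry 1
  4+3+1 = 0 carry 1
  5+5+1 = 3 carry 1
  6+6+1 = 5 carry 1
  4+4+1 = 1 carry 1
  2+7+1 = 2 carry 1
  4+6+1 = 3 carry 1
  5+0+1 = 6
  1+0 = 1

0o1632153021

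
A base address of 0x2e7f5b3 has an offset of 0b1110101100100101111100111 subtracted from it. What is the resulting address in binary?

0b1000100011010100111001100

0x2e7f5b3 = 0b10111001111111010110110011 in binary.
Subtract column by column in base 2:
  1-1 → 0
  1-1 → 0
  0-1 → 1 (borrow)
  0-0-1 → 1 (borrow)
  1-0-1 → 0
  1-1 → 0
  0-1 → 1 (borrow)
  1-1-1 → 1 (borrow)
  1-1-1 → 1 (borrow)
  0-1-1 → 0 (borrow)
  1-0-1 → 0
  0-1 → 1 (borrow)
  1-0-1 → 0
  1-0 → 1
  1-1 → 0
  1-0 → 1
  1-0 → 1
  1-1 → 0
  1-1 → 0
  0-0 → 0
  0-1 → 1 (borrow)
  1-0-1 → 0
  1-1 → 0
  1-1 → 0
  0-1 → 1 (borrow)
  1-0-1 → 0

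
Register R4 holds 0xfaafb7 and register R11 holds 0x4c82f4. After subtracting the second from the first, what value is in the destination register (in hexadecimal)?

0xae2cc3

Subtract column by column in base 16:
  7-4 → 3
  b-f → c (borrow)
  f-2-1 → c
  a-8 → 2
  a-c → e (borrow)
  f-4-1 → a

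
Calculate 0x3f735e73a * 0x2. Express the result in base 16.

Multiply each base-16 digit by 2, carrying:
  a×2 = 20 → write 4 carry 1
  3×2+1 = 7 → write 7
  7×2 = 14 → write e
  e×2 = 28 → write c carry 1
  5×2+1 = 11 → write b
  3×2 = 6 → write 6
  7×2 = 14 → write e
  f×2 = 30 → write e carry 1
  3×2+1 = 7 → write 7

0x7ee6bce74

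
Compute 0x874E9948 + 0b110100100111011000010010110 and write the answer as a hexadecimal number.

0x8DE249DE

0b110100100111011000010010110 = 0x693B096 in hexadecimal.
Add column by column in base 16, right to left:
  8+6 = E
  4+9 = D
  9+0 = 9
  9+B = 4 carry 1
  E+3+1 = 2 carry 1
  4+9+1 = E
  7+6 = D
  8+0 = 8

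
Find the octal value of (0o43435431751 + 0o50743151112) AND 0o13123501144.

0o10000401040

Add column by column in base 8, right to left:
  1+2 = 3
  5+1 = 6
  7+1 = 0 carry 1
  1+1+1 = 3
  3+5 = 0 carry 1
  4+1+1 = 6
  5+3 = 0 carry 1
  3+4+1 = 0 carry 1
  4+7+1 = 4 carry 1
  3+0+1 = 4
  4+5 = 1 carry 1
  final carry 1
Sum = 0o114400603063; now AND with 0o13123501144:
  1&0=0, 1&1=1, 4&3=0, 4&1=0, 0&2=0, 0&3=0, 6&5=4, 0&0=0, 3&1=1, 0&1=0, 6&4=4, 3&4=0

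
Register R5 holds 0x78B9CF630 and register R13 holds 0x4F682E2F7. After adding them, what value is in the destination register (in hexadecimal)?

Add column by column in base 16, right to left:
  0+7 = 7
  3+F = 2 carry 1
  6+2+1 = 9
  F+E = D carry 1
  C+2+1 = F
  9+8 = 1 carry 1
  B+6+1 = 2 carry 1
  8+F+1 = 8 carry 1
  7+4+1 = C

0xC821FD927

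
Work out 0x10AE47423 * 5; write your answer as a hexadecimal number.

Multiply each base-16 digit by 5, carrying:
  3×5 = 15 → write F
  2×5 = 10 → write A
  4×5 = 20 → write 4 carry 1
  7×5+1 = 36 → write 4 carry 2
  4×5+2 = 22 → write 6 carry 1
  E×5+1 = 71 → write 7 carry 4
  A×5+4 = 54 → write 6 carry 3
  0×5+3 = 3 → write 3
  1×5 = 5 → write 5

0x5367644AF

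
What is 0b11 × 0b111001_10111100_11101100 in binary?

0b101011010011011011000100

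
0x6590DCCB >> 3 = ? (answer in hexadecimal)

0xCB21B99

3 bits is not a whole number of base-16 digits; in binary: 1100101100100001101110011001011 >> 3 = 1100101100100001101110011001.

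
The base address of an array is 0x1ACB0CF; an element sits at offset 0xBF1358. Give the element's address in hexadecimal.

0x26BC427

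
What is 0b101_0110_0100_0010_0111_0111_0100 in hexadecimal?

0x5642774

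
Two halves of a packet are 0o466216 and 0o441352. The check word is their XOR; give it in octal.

XOR each oct digit independently (no carries):
  4^4=0, 6^4=2, 6^1=7, 2^3=1, 1^5=4, 6^2=4

0o027144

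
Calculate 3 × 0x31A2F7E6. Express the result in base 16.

0x94E8E7B2

Multiply each base-16 digit by 3, carrying:
  6×3 = 18 → write 2 carry 1
  E×3+1 = 43 → write B carry 2
  7×3+2 = 23 → write 7 carry 1
  F×3+1 = 46 → write E carry 2
  2×3+2 = 8 → write 8
  A×3 = 30 → write E carry 1
  1×3+1 = 4 → write 4
  3×3 = 9 → write 9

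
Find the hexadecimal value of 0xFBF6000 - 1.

0xFBF5FFF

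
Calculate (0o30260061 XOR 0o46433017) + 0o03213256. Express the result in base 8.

0o102066354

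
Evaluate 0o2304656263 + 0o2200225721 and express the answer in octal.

0o4505104204

Add column by column in base 8, right to left:
  3+1 = 4
  6+2 = 0 carry 1
  2+7+1 = 2 carry 1
  6+5+1 = 4 carry 1
  5+2+1 = 0 carry 1
  6+2+1 = 1 carry 1
  4+0+1 = 5
  0+0 = 0
  3+2 = 5
  2+2 = 4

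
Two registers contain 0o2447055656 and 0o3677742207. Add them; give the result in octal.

Add column by column in base 8, right to left:
  6+7 = 5 carry 1
  5+0+1 = 6
  6+2 = 0 carry 1
  5+2+1 = 0 carry 1
  5+4+1 = 2 carry 1
  0+7+1 = 0 carry 1
  7+7+1 = 7 carry 1
  4+7+1 = 4 carry 1
  4+6+1 = 3 carry 1
  2+3+1 = 6

0o6347020065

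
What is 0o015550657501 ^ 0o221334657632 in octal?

XOR each oct digit independently (no carries):
  0^2=2, 1^2=3, 5^1=4, 5^3=6, 5^3=6, 0^4=4, 6^6=0, 5^5=0, 7^7=0, 5^6=3, 0^3=3, 1^2=3

0o234664000333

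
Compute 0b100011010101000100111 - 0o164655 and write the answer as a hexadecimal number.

0x10c07a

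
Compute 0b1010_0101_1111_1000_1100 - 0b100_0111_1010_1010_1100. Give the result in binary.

Subtract column by column in base 2:
  0-0 → 0
  0-0 → 0
  1-1 → 0
  1-1 → 0
  0-0 → 0
  0-1 → 1 (borrow)
  0-0-1 → 1 (borrow)
  1-1-1 → 1 (borrow)
  1-0-1 → 0
  1-1 → 0
  1-0 → 1
  1-1 → 0
  1-1 → 0
  0-1 → 1 (borrow)
  1-1-1 → 1 (borrow)
  0-0-1 → 1 (borrow)
  0-0-1 → 1 (borrow)
  1-0-1 → 0
  0-1 → 1 (borrow)
  1-0-1 → 0

0b1011110010011100000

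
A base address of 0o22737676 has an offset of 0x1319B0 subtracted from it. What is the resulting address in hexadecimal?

0o22737676 = 0x4BBFBE in hexadecimal.
Subtract column by column in base 16:
  E-0 → E
  B-B → 0
  F-9 → 6
  B-1 → A
  B-3 → 8
  4-1 → 3

0x38A60E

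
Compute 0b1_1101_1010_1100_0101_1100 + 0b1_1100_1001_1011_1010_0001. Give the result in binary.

Add column by column in base 2, right to left:
  0+1 = 1
  0+0 = 0
  1+0 = 1
  1+0 = 1
  1+0 = 1
  0+1 = 1
  1+0 = 1
  0+1 = 1
  0+1 = 1
  0+1 = 1
  1+0 = 1
  1+1 = 0 carry 1
  0+1+1 = 0 carry 1
  1+0+1 = 0 carry 1
  0+0+1 = 1
  1+1 = 0 carry 1
  1+0+1 = 0 carry 1
  0+0+1 = 1
  1+1 = 0 carry 1
  1+1+1 = 1 carry 1
  1+1+1 = 1 carry 1
  final carry 1

0b1110100100011111111101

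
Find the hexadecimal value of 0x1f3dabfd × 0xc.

0x176e40fdc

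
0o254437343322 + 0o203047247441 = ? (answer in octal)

0o457506612763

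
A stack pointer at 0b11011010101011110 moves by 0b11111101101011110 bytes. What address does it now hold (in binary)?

Add column by column in base 2, right to left:
  0+0 = 0
  1+1 = 0 carry 1
  1+1+1 = 1 carry 1
  1+1+1 = 1 carry 1
  1+1+1 = 1 carry 1
  0+0+1 = 1
  1+1 = 0 carry 1
  0+0+1 = 1
  1+1 = 0 carry 1
  0+1+1 = 0 carry 1
  1+0+1 = 0 carry 1
  0+1+1 = 0 carry 1
  1+1+1 = 1 carry 1
  1+1+1 = 1 carry 1
  0+1+1 = 0 carry 1
  1+1+1 = 1 carry 1
  1+1+1 = 1 carry 1
  final carry 1

0b111011000010111100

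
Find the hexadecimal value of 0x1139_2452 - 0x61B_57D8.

Subtract column by column in base 16:
  2-8 → A (borrow)
  5-D-1 → 7 (borrow)
  4-7-1 → C (borrow)
  2-5-1 → C (borrow)
  9-B-1 → D (borrow)
  3-1-1 → 1
  1-6 → B (borrow)
  1-0-1 → 0

0xB1DCC7A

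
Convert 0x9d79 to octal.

Expand each hex digit to 4 bits: 9=1001 d=1101 7=0111 9=1001.
Group the bits in threes: 001 001 110 101 111 001 → 116571.

0o116571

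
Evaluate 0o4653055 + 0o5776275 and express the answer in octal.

Add column by column in base 8, right to left:
  5+5 = 2 carry 1
  5+7+1 = 5 carry 1
  0+2+1 = 3
  3+6 = 1 carry 1
  5+7+1 = 5 carry 1
  6+7+1 = 6 carry 1
  4+5+1 = 2 carry 1
  final carry 1

0o12651352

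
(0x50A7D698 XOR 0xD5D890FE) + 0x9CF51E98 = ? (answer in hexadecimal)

0x1227464FE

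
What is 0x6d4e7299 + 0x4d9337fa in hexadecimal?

0xbae1aa93

Add column by column in base 16, right to left:
  9+a = 3 carry 1
  9+f+1 = 9 carry 1
  2+7+1 = a
  7+3 = a
  e+3 = 1 carry 1
  4+9+1 = e
  d+d = a carry 1
  6+4+1 = b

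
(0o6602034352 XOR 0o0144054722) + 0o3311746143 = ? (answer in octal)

First 0o6602034352 XOR 0o0144054722 = 0o6746060470.
Add column by column in base 8, right to left:
  0+3 = 3
  7+4 = 3 carry 1
  4+1+1 = 6
  0+6 = 6
  6+4 = 2 carry 1
  0+7+1 = 0 carry 1
  6+1+1 = 0 carry 1
  4+1+1 = 6
  7+3 = 2 carry 1
  6+3+1 = 2 carry 1
  final carry 1

0o12260026633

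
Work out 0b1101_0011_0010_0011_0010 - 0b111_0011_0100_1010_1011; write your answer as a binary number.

Subtract column by column in base 2:
  0-1 → 1 (borrow)
  1-1-1 → 1 (borrow)
  0-0-1 → 1 (borrow)
  0-1-1 → 0 (borrow)
  1-0-1 → 0
  1-1 → 0
  0-0 → 0
  0-1 → 1 (borrow)
  0-0-1 → 1 (borrow)
  1-0-1 → 0
  0-1 → 1 (borrow)
  0-0-1 → 1 (borrow)
  1-1-1 → 1 (borrow)
  1-1-1 → 1 (borrow)
  0-0-1 → 1 (borrow)
  0-0-1 → 1 (borrow)
  1-1-1 → 1 (borrow)
  0-1-1 → 0 (borrow)
  1-1-1 → 1 (borrow)
  1-0-1 → 0

0b1011111110110000111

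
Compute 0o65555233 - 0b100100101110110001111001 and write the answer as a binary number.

0o65555233 = 0b110101101101101010011011 in binary.
Subtract column by column in base 2:
  1-1 → 0
  1-0 → 1
  0-0 → 0
  1-1 → 0
  1-1 → 0
  0-1 → 1 (borrow)
  0-1-1 → 0 (borrow)
  1-0-1 → 0
  0-0 → 0
  1-0 → 1
  0-1 → 1 (borrow)
  1-1-1 → 1 (borrow)
  1-0-1 → 0
  0-1 → 1 (borrow)
  1-1-1 → 1 (borrow)
  1-1-1 → 1 (borrow)
  0-0-1 → 1 (borrow)
  1-1-1 → 1 (borrow)
  1-0-1 → 0
  0-0 → 0
  1-1 → 0
  0-0 → 0
  1-0 → 1
  1-1 → 0

0b10000111110111000100010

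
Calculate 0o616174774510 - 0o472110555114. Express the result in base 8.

Subtract column by column in base 8:
  0-4 → 4 (borrow)
  1-1-1 → 7 (borrow)
  5-1-1 → 3
  4-5 → 7 (borrow)
  7-5-1 → 1
  7-5 → 2
  4-0 → 4
  7-1 → 6
  1-1 → 0
  6-2 → 4
  1-7 → 2 (borrow)
  6-4-1 → 1

0o124064217374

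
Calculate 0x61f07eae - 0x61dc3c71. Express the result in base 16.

0x14423d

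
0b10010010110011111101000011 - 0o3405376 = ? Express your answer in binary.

0b10001111010011010001000101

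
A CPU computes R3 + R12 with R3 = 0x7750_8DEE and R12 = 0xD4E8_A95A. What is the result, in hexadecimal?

0x14C393748

Add column by column in base 16, right to left:
  E+A = 8 carry 1
  E+5+1 = 4 carry 1
  D+9+1 = 7 carry 1
  8+A+1 = 3 carry 1
  0+8+1 = 9
  5+E = 3 carry 1
  7+4+1 = C
  7+D = 4 carry 1
  final carry 1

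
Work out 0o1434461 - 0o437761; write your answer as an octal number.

0o774500

Subtract column by column in base 8:
  1-1 → 0
  6-6 → 0
  4-7 → 5 (borrow)
  4-7-1 → 4 (borrow)
  3-3-1 → 7 (borrow)
  4-4-1 → 7 (borrow)
  1-0-1 → 0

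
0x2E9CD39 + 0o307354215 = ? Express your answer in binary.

0b110000001111010010111000110

0x2E9CD39 = 0b10111010011100110100111001 in binary.
0o307354215 = 0b11000111011101100010001101 in binary.
Add column by column in base 2, right to left:
  1+1 = 0 carry 1
  0+0+1 = 1
  0+1 = 1
  1+1 = 0 carry 1
  1+0+1 = 0 carry 1
  1+0+1 = 0 carry 1
  0+0+1 = 1
  0+1 = 1
  1+0 = 1
  0+0 = 0
  1+0 = 1
  1+1 = 0 carry 1
  0+1+1 = 0 carry 1
  0+0+1 = 1
  1+1 = 0 carry 1
  1+1+1 = 1 carry 1
  1+1+1 = 1 carry 1
  0+0+1 = 1
  0+1 = 1
  1+1 = 0 carry 1
  0+1+1 = 0 carry 1
  1+0+1 = 0 carry 1
  1+0+1 = 0 carry 1
  1+0+1 = 0 carry 1
  0+1+1 = 0 carry 1
  1+1+1 = 1 carry 1
  final carry 1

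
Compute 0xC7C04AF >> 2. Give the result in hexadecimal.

0x31F012B

2 bits is not a whole number of base-16 digits; in binary: 1100011111000000010010101111 >> 2 = 11000111110000000100101011.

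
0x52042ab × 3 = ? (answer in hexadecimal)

Multiply each base-16 digit by 3, carrying:
  b×3 = 33 → write 1 carry 2
  a×3+2 = 32 → write 0 carry 2
  2×3+2 = 8 → write 8
  4×3 = 12 → write c
  0×3 = 0 → write 0
  2×3 = 6 → write 6
  5×3 = 15 → write f

0xf60c801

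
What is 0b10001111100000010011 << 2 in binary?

0b1000111110000001001100

Left shift by 2: append 2 zero bits.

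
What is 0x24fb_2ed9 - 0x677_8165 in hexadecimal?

0x1e83ad74

Subtract column by column in base 16:
  9-5 → 4
  d-6 → 7
  e-1 → d
  2-8 → a (borrow)
  b-7-1 → 3
  f-7 → 8
  4-6 → e (borrow)
  2-0-1 → 1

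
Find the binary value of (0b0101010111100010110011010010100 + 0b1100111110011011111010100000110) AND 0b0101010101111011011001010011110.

0b10101111010001001010011010

Add column by column in base 2, right to left:
  0+0 = 0
  0+1 = 1
  1+1 = 0 carry 1
  0+0+1 = 1
  1+0 = 1
  0+0 = 0
  0+0 = 0
  1+0 = 1
  0+1 = 1
  1+0 = 1
  1+1 = 0 carry 1
  0+0+1 = 1
  0+1 = 1
  1+1 = 0 carry 1
  1+1+1 = 1 carry 1
  0+1+1 = 0 carry 1
  1+1+1 = 1 carry 1
  0+0+1 = 1
  0+1 = 1
  0+1 = 1
  1+0 = 1
  1+0 = 1
  1+1 = 0 carry 1
  1+1+1 = 1 carry 1
  0+1+1 = 0 carry 1
  1+1+1 = 1 carry 1
  0+1+1 = 0 carry 1
  1+0+1 = 0 carry 1
  0+0+1 = 1
  1+1 = 0 carry 1
  0+1+1 = 0 carry 1
  final carry 1
Sum = 0b10010010101111110101101110011010; now AND with 0b0101010101111011011001010011110:
  10010010101111110101101110011010
& 00101010101111011011001010011110
= 00000010101111010001001010011010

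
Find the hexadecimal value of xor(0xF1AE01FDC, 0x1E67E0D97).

0xEFC9E124B

XOR each hex digit independently (no carries):
  F^1=E, 1^E=F, A^6=C, E^7=9, 0^E=E, 1^0=1, F^D=2, D^9=4, C^7=B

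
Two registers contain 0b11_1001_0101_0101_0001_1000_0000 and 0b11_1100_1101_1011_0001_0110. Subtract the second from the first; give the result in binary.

Subtract column by column in base 2:
  0-0 → 0
  0-1 → 1 (borrow)
  0-1-1 → 0 (borrow)
  0-0-1 → 1 (borrow)
  0-1-1 → 0 (borrow)
  0-0-1 → 1 (borrow)
  0-0-1 → 1 (borrow)
  1-0-1 → 0
  1-1 → 0
  0-1 → 1 (borrow)
  0-0-1 → 1 (borrow)
  0-1-1 → 0 (borrow)
  1-1-1 → 1 (borrow)
  0-0-1 → 1 (borrow)
  1-1-1 → 1 (borrow)
  0-1-1 → 0 (borrow)
  1-0-1 → 0
  0-0 → 0
  1-1 → 0
  0-1 → 1 (borrow)
  1-1-1 → 1 (borrow)
  0-1-1 → 0 (borrow)
  0-0-1 → 1 (borrow)
  1-0-1 → 0
  1-0 → 1
  1-0 → 1

0b11010110000111011001101010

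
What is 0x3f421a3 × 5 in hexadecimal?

0x13c4a82f

Multiply each base-16 digit by 5, carrying:
  3×5 = 15 → write f
  a×5 = 50 → write 2 carry 3
  1×5+3 = 8 → write 8
  2×5 = 10 → write a
  4×5 = 20 → write 4 carry 1
  f×5+1 = 76 → write c carry 4
  3×5+4 = 19 → write 3 carry 1
  remaining carry: 1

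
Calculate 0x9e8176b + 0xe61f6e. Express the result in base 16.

Add column by column in base 16, right to left:
  b+e = 9 carry 1
  6+6+1 = d
  7+f = 6 carry 1
  1+1+1 = 3
  8+6 = e
  e+e = c carry 1
  9+0+1 = a

0xace36d9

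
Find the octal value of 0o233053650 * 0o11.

Multiply each base-8 digit by 9, carrying:
  0×9 = 0 → write 0
  5×9 = 45 → write 5 carry 5
  6×9+5 = 59 → write 3 carry 7
  3×9+7 = 34 → write 2 carry 4
  5×9+4 = 49 → write 1 carry 6
  0×9+6 = 6 → write 6
  3×9 = 27 → write 3 carry 3
  3×9+3 = 30 → write 6 carry 3
  2×9+3 = 21 → write 5 carry 2
  remaining carry: 2

0o2563612350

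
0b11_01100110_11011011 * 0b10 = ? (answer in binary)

Multiply each base-2 digit by 2, carrying:
  1×2 = 2 → write 0 carry 1
  1×2+1 = 3 → write 1 carry 1
  0×2+1 = 1 → write 1
  1×2 = 2 → write 0 carry 1
  1×2+1 = 3 → write 1 carry 1
  0×2+1 = 1 → write 1
  1×2 = 2 → write 0 carry 1
  1×2+1 = 3 → write 1 carry 1
  0×2+1 = 1 → write 1
  1×2 = 2 → write 0 carry 1
  1×2+1 = 3 → write 1 carry 1
  0×2+1 = 1 → write 1
  0×2 = 0 → write 0
  1×2 = 2 → write 0 carry 1
  1×2+1 = 3 → write 1 carry 1
  0×2+1 = 1 → write 1
  1×2 = 2 → write 0 carry 1
  1×2+1 = 3 → write 1 carry 1
  remaining carry: 1

0b1101100110110110110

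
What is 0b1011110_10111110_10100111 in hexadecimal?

0x5EBEA7

Group the bits into nibbles: 0101 1110 1011 1110 1010 0111 → 5EBEA7.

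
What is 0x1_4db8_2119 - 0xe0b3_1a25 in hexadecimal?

Subtract column by column in base 16:
  9-5 → 4
  1-2 → f (borrow)
  1-a-1 → 6 (borrow)
  2-1-1 → 0
  8-3 → 5
  b-b → 0
  d-0 → d
  4-e → 6 (borrow)
  1-0-1 → 0

0x6d0506f4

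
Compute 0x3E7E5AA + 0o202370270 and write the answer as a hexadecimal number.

0x5F1D662

0o202370270 = 0x209F0B8 in hexadecimal.
Add column by column in base 16, right to left:
  A+8 = 2 carry 1
  A+B+1 = 6 carry 1
  5+0+1 = 6
  E+F = D carry 1
  7+9+1 = 1 carry 1
  E+0+1 = F
  3+2 = 5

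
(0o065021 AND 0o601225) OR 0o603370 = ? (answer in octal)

0o603371

0o065021 AND 0o601225 = 0o001021.
Then OR with 0o603370.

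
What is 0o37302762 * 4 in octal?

Multiply each base-8 digit by 4, carrying:
  2×4 = 8 → write 0 carry 1
  6×4+1 = 25 → write 1 carry 3
  7×4+3 = 31 → write 7 carry 3
  2×4+3 = 11 → write 3 carry 1
  0×4+1 = 1 → write 1
  3×4 = 12 → write 4 carry 1
  7×4+1 = 29 → write 5 carry 3
  3×4+3 = 15 → write 7 carry 1
  remaining carry: 1

0o175413710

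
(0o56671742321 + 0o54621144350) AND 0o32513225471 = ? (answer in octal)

0o32513004471

Add column by column in base 8, right to left:
  1+0 = 1
  2+5 = 7
  3+3 = 6
  2+4 = 6
  4+4 = 0 carry 1
  7+1+1 = 1 carry 1
  1+1+1 = 3
  7+2 = 1 carry 1
  6+6+1 = 5 carry 1
  6+4+1 = 3 carry 1
  5+5+1 = 3 carry 1
  final carry 1
Sum = 0o133513106671; now AND with 0o32513225471:
  1&0=0, 3&3=3, 3&2=2, 5&5=5, 1&1=1, 3&3=3, 1&2=0, 0&2=0, 6&5=4, 6&4=4, 7&7=7, 1&1=1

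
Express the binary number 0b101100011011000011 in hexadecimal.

0x2c6c3

Group the bits into nibbles: 0010 1100 0110 1100 0011 → 2c6c3.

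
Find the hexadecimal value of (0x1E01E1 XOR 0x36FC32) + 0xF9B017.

First 0x1E01E1 XOR 0x36FC32 = 0x28FDD3.
Add column by column in base 16, right to left:
  3+7 = A
  D+1 = E
  D+0 = D
  F+B = A carry 1
  8+9+1 = 2 carry 1
  2+F+1 = 2 carry 1
  final carry 1

0x122ADEA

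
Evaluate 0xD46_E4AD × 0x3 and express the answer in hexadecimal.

0x27D4AE07

Multiply each base-16 digit by 3, carrying:
  D×3 = 39 → write 7 carry 2
  A×3+2 = 32 → write 0 carry 2
  4×3+2 = 14 → write E
  E×3 = 42 → write A carry 2
  6×3+2 = 20 → write 4 carry 1
  4×3+1 = 13 → write D
  D×3 = 39 → write 7 carry 2
  remaining carry: 2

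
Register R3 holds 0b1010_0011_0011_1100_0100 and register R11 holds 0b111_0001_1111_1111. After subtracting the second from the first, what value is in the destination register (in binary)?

Subtract column by column in base 2:
  0-1 → 1 (borrow)
  0-1-1 → 0 (borrow)
  1-1-1 → 1 (borrow)
  0-1-1 → 0 (borrow)
  0-1-1 → 0 (borrow)
  0-1-1 → 0 (borrow)
  1-1-1 → 1 (borrow)
  1-1-1 → 1 (borrow)
  1-1-1 → 1 (borrow)
  1-0-1 → 0
  0-0 → 0
  0-0 → 0
  1-1 → 0
  1-1 → 0
  0-1 → 1 (borrow)
  0-0-1 → 1 (borrow)
  0-0-1 → 1 (borrow)
  1-0-1 → 0
  0-0 → 0
  1-0 → 1

0b10011100000111000101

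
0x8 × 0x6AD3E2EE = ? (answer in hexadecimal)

0x3569F1770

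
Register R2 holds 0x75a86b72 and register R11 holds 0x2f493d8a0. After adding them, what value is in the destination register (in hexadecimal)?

0x36a3c4412

Add column by column in base 16, right to left:
  2+0 = 2
  7+a = 1 carry 1
  b+8+1 = 4 carry 1
  6+d+1 = 4 carry 1
  8+3+1 = c
  a+9 = 3 carry 1
  5+4+1 = a
  7+f = 6 carry 1
  0+2+1 = 3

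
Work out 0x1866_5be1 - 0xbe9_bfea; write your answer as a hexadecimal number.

Subtract column by column in base 16:
  1-a → 7 (borrow)
  e-e-1 → f (borrow)
  b-f-1 → b (borrow)
  5-b-1 → 9 (borrow)
  6-9-1 → c (borrow)
  6-e-1 → 7 (borrow)
  8-b-1 → c (borrow)
  1-0-1 → 0

0xc7c9bf7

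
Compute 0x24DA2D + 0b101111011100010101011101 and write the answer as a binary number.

0b111000101001111110001010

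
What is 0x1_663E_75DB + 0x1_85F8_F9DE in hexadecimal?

Add column by column in base 16, right to left:
  B+E = 9 carry 1
  D+D+1 = B carry 1
  5+9+1 = F
  7+F = 6 carry 1
  E+8+1 = 7 carry 1
  3+F+1 = 3 carry 1
  6+5+1 = C
  6+8 = E
  1+1 = 2

0x2EC376FB9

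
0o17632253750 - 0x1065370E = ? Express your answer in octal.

0o15601020332

0x1065370E = 0o2031233416 in octal.
Subtract column by column in base 8:
  0-6 → 2 (borrow)
  5-1-1 → 3
  7-4 → 3
  3-3 → 0
  5-3 → 2
  2-2 → 0
  2-1 → 1
  3-3 → 0
  6-0 → 6
  7-2 → 5
  1-0 → 1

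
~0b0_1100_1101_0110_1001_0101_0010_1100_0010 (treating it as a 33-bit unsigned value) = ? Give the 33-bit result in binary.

Invert each bit: 011001101011010010101001011000010 → 100110010100101101010110100111101.

0b100110010100101101010110100111101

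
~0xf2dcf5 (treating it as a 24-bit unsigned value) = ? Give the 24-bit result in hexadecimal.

Each hex digit d becomes f−d:
  f→0, 2→d, d→2, c→3, f→0, 5→a

0x0d230a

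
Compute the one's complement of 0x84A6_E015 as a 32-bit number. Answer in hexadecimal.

0x7B591FEA

Each hex digit d becomes F−d:
  8→7, 4→B, A→5, 6→9, E→1, 0→F, 1→E, 5→A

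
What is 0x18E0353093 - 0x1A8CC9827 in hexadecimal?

Subtract column by column in base 16:
  3-7 → C (borrow)
  9-2-1 → 6
  0-8 → 8 (borrow)
  3-9-1 → 9 (borrow)
  5-C-1 → 8 (borrow)
  3-C-1 → 6 (borrow)
  0-8-1 → 7 (borrow)
  E-A-1 → 3
  8-1 → 7
  1-0 → 1

0x173768986C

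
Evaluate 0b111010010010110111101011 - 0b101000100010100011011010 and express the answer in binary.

0b10001110000010100010001

Subtract column by column in base 2:
  1-0 → 1
  1-1 → 0
  0-0 → 0
  1-1 → 0
  0-1 → 1 (borrow)
  1-0-1 → 0
  1-1 → 0
  1-1 → 0
  1-0 → 1
  0-0 → 0
  1-0 → 1
  1-1 → 0
  0-0 → 0
  1-1 → 0
  0-0 → 0
  0-0 → 0
  1-0 → 1
  0-1 → 1 (borrow)
  0-0-1 → 1 (borrow)
  1-0-1 → 0
  0-0 → 0
  1-1 → 0
  1-0 → 1
  1-1 → 0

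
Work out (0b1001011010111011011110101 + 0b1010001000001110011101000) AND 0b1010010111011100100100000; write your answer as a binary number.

Add column by column in base 2, right to left:
  1+0 = 1
  0+0 = 0
  1+0 = 1
  0+1 = 1
  1+0 = 1
  1+1 = 0 carry 1
  1+1+1 = 1 carry 1
  1+1+1 = 1 carry 1
  0+0+1 = 1
  1+0 = 1
  1+1 = 0 carry 1
  0+1+1 = 0 carry 1
  1+1+1 = 1 carry 1
  1+0+1 = 0 carry 1
  1+0+1 = 0 carry 1
  0+0+1 = 1
  1+0 = 1
  0+0 = 0
  1+1 = 0 carry 1
  1+0+1 = 0 carry 1
  0+0+1 = 1
  1+0 = 1
  0+1 = 1
  0+0 = 0
  1+1 = 0 carry 1
  final carry 1
Sum = 0b10011100011001001111011101; now AND with 0b1010010111011100100100000:
  10011100011001001111011101
& 01010010111011100100100000
= 00010000011001000100000000

0b10000011001000100000000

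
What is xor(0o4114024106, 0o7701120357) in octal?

XOR each oct digit independently (no carries):
  4^7=3, 1^7=6, 1^0=1, 4^1=5, 0^1=1, 2^2=0, 4^0=4, 1^3=2, 0^5=5, 6^7=1

0o3615104251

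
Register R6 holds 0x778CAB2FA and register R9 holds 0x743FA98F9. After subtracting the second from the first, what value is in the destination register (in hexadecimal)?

0x34D01A01

Subtract column by column in base 16:
  A-9 → 1
  F-F → 0
  2-8 → A (borrow)
  B-9-1 → 1
  A-A → 0
  C-F → D (borrow)
  8-3-1 → 4
  7-4 → 3
  7-7 → 0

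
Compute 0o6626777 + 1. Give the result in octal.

0o6627000

The trailing 3 digits are 7 (max in base 8), so adding 1 cascades: they roll to 0 and the next digit up increments.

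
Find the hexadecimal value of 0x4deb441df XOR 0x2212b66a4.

XOR each hex digit independently (no carries):
  4^2=6, d^2=f, e^1=f, b^2=9, 4^b=f, 4^6=2, 1^6=7, d^a=7, f^4=b

0x6ff9f277b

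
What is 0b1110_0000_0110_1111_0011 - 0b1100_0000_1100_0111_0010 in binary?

0b11111101010000001

Subtract column by column in base 2:
  1-0 → 1
  1-1 → 0
  0-0 → 0
  0-0 → 0
  1-1 → 0
  1-1 → 0
  1-1 → 0
  1-0 → 1
  0-0 → 0
  1-0 → 1
  1-1 → 0
  0-1 → 1 (borrow)
  0-0-1 → 1 (borrow)
  0-0-1 → 1 (borrow)
  0-0-1 → 1 (borrow)
  0-0-1 → 1 (borrow)
  0-0-1 → 1 (borrow)
  1-0-1 → 0
  1-1 → 0
  1-1 → 0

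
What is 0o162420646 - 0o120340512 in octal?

0o42060134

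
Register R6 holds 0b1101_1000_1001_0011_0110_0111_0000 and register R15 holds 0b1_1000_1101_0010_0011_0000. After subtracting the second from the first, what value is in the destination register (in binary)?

Subtract column by column in base 2:
  0-0 → 0
  0-0 → 0
  0-0 → 0
  0-0 → 0
  1-1 → 0
  1-1 → 0
  1-0 → 1
  0-0 → 0
  0-0 → 0
  1-1 → 0
  1-0 → 1
  0-0 → 0
  1-1 → 0
  1-0 → 1
  0-1 → 1 (borrow)
  0-1-1 → 0 (borrow)
  1-0-1 → 0
  0-0 → 0
  0-0 → 0
  1-1 → 0
  0-1 → 1 (borrow)
  0-0-1 → 1 (borrow)
  0-0-1 → 1 (borrow)
  1-0-1 → 0
  1-0 → 1
  0-0 → 0
  1-0 → 1
  1-0 → 1

0b1101011100000110010001000000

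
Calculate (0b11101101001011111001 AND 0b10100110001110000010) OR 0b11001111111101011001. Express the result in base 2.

0b11101111111111011001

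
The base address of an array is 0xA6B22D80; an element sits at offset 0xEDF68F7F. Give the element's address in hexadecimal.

Add column by column in base 16, right to left:
  0+F = F
  8+7 = F
  D+F = C carry 1
  2+8+1 = B
  2+6 = 8
  B+F = A carry 1
  6+D+1 = 4 carry 1
  A+E+1 = 9 carry 1
  final carry 1

0x194A8BCFF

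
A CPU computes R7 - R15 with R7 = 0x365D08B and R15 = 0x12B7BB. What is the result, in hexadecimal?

0x35318D0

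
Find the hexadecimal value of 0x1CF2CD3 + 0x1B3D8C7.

0x383059A

Add column by column in base 16, right to left:
  3+7 = A
  D+C = 9 carry 1
  C+8+1 = 5 carry 1
  2+D+1 = 0 carry 1
  F+3+1 = 3 carry 1
  C+B+1 = 8 carry 1
  1+1+1 = 3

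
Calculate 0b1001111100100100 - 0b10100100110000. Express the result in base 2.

Subtract column by column in base 2:
  0-0 → 0
  0-0 → 0
  1-0 → 1
  0-0 → 0
  0-1 → 1 (borrow)
  1-1-1 → 1 (borrow)
  0-0-1 → 1 (borrow)
  0-0-1 → 1 (borrow)
  1-1-1 → 1 (borrow)
  1-0-1 → 0
  1-0 → 1
  1-1 → 0
  1-0 → 1
  0-1 → 1 (borrow)
  0-0-1 → 1 (borrow)
  1-0-1 → 0

0b111010111110100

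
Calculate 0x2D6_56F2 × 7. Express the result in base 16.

0x13DC609E

Multiply each base-16 digit by 7, carrying:
  2×7 = 14 → write E
  F×7 = 105 → write 9 carry 6
  6×7+6 = 48 → write 0 carry 3
  5×7+3 = 38 → write 6 carry 2
  6×7+2 = 44 → write C carry 2
  D×7+2 = 93 → write D carry 5
  2×7+5 = 19 → write 3 carry 1
  remaining carry: 1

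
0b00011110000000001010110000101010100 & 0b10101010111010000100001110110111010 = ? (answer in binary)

AND bit by bit (1 only where both bits are 1):
  00011110000000001010110000101010100
& 10101010111010000100001110110111010
= 00001010000000000000000000100010000

0b00001010000000000000000000100010000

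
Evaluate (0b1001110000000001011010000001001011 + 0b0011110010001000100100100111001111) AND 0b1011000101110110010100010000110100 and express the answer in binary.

Add column by column in base 2, right to left:
  1+1 = 0 carry 1
  1+1+1 = 1 carry 1
  0+1+1 = 0 carry 1
  1+1+1 = 1 carry 1
  0+0+1 = 1
  0+0 = 0
  1+1 = 0 carry 1
  0+1+1 = 0 carry 1
  0+1+1 = 0 carry 1
  0+0+1 = 1
  0+0 = 0
  0+1 = 1
  0+0 = 0
  1+0 = 1
  0+1 = 1
  1+0 = 1
  1+0 = 1
  0+1 = 1
  1+0 = 1
  0+0 = 0
  0+0 = 0
  0+1 = 1
  0+0 = 0
  0+0 = 0
  0+0 = 0
  0+1 = 1
  0+0 = 0
  0+0 = 0
  1+1 = 0 carry 1
  1+1+1 = 1 carry 1
  1+1+1 = 1 carry 1
  0+1+1 = 0 carry 1
  0+0+1 = 1
  1+0 = 1
Sum = 0b1101100010001001111110101000011010; now AND with 0b1011000101110110010100010000110100:
  1101100010001001111110101000011010
& 1011000101110110010100010000110100
= 1001000000000000010100000000010000

0b1001000000000000010100000000010000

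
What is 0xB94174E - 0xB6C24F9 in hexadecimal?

0x27F255

Subtract column by column in base 16:
  E-9 → 5
  4-F → 5 (borrow)
  7-4-1 → 2
  1-2 → F (borrow)
  4-C-1 → 7 (borrow)
  9-6-1 → 2
  B-B → 0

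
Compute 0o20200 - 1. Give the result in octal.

The trailing 2 digits are 0, so subtracting 1 borrows through: they become 7 and the next digit up decrements.

0o20177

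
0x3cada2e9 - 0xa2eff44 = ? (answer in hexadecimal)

0x327ea3a5

Subtract column by column in base 16:
  9-4 → 5
  e-4 → a
  2-f → 3 (borrow)
  a-f-1 → a (borrow)
  d-e-1 → e (borrow)
  a-2-1 → 7
  c-a → 2
  3-0 → 3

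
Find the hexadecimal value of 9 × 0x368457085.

Multiply each base-16 digit by 9, carrying:
  5×9 = 45 → write D carry 2
  8×9+2 = 74 → write A carry 4
  0×9+4 = 4 → write 4
  7×9 = 63 → write F carry 3
  5×9+3 = 48 → write 0 carry 3
  4×9+3 = 39 → write 7 carry 2
  8×9+2 = 74 → write A carry 4
  6×9+4 = 58 → write A carry 3
  3×9+3 = 30 → write E carry 1
  remaining carry: 1

0x1EAA70F4AD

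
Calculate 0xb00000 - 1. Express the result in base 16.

0xafffff

The trailing 5 digits are 0, so subtracting 1 borrows through: they become F and the next digit up decrements.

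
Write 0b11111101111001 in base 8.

Group the bits in threes: 011 111 101 111 001 → 37571.

0o37571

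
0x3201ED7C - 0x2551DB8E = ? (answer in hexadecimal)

Subtract column by column in base 16:
  C-E → E (borrow)
  7-8-1 → E (borrow)
  D-B-1 → 1
  E-D → 1
  1-1 → 0
  0-5 → B (borrow)
  2-5-1 → C (borrow)
  3-2-1 → 0

0xCB011EE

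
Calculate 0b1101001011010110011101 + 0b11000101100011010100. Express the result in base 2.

0b10000010000111001110001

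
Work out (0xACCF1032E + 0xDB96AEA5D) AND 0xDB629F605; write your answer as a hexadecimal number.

0x88609E401

Add column by column in base 16, right to left:
  E+D = B carry 1
  2+5+1 = 8
  3+A = D
  0+E = E
  1+A = B
  F+6 = 5 carry 1
  C+9+1 = 6 carry 1
  C+B+1 = 8 carry 1
  A+D+1 = 8 carry 1
  final carry 1
Sum = 0x18865BED8B; now AND with 0xDB629F605:
  1&0=0, 8&D=8, 8&B=8, 6&6=6, 5&2=0, B&9=9, E&F=E, D&6=4, 8&0=0, B&5=1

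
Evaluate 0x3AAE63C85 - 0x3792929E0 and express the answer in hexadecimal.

0x31BD12A5

Subtract column by column in base 16:
  5-0 → 5
  8-E → A (borrow)
  C-9-1 → 2
  3-2 → 1
  6-9 → D (borrow)
  E-2-1 → B
  A-9 → 1
  A-7 → 3
  3-3 → 0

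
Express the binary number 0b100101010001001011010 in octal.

0o4521132

Group the bits in threes: 100 101 010 001 001 011 010 → 4521132.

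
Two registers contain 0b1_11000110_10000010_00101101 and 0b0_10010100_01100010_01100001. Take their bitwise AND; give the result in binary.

0b0100001000000001000100001

AND bit by bit (1 only where both bits are 1):
  1110001101000001000101101
& 0100101000110001001100001
= 0100001000000001000100001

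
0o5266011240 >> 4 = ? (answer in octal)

0o253300452

4 bits is not a whole number of base-8 digits; in binary: 101010110110000001001010100000 >> 4 = 10101011011000000100101010.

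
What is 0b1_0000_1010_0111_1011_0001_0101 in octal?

0o102475425

Group the bits in threes: 001 000 010 100 111 101 100 010 101 → 102475425.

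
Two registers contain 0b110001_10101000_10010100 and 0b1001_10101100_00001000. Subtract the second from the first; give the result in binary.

0b1001111111110010001100

Subtract column by column in base 2:
  0-0 → 0
  0-0 → 0
  1-0 → 1
  0-1 → 1 (borrow)
  1-0-1 → 0
  0-0 → 0
  0-0 → 0
  1-0 → 1
  0-0 → 0
  0-0 → 0
  0-1 → 1 (borrow)
  1-1-1 → 1 (borrow)
  0-0-1 → 1 (borrow)
  1-1-1 → 1 (borrow)
  0-0-1 → 1 (borrow)
  1-1-1 → 1 (borrow)
  1-1-1 → 1 (borrow)
  0-0-1 → 1 (borrow)
  0-0-1 → 1 (borrow)
  0-1-1 → 0 (borrow)
  1-0-1 → 0
  1-0 → 1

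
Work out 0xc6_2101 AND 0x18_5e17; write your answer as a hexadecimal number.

AND each hex digit independently (no carries):
  c&1=0, 6&8=0, 2&5=0, 1&e=0, 0&1=0, 1&7=1

0x000001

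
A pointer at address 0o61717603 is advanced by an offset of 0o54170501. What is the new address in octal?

Add column by column in base 8, right to left:
  3+1 = 4
  0+0 = 0
  6+5 = 3 carry 1
  7+0+1 = 0 carry 1
  1+7+1 = 1 carry 1
  7+1+1 = 1 carry 1
  1+4+1 = 6
  6+5 = 3 carry 1
  final carry 1

0o136110304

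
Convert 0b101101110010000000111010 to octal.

0o55620072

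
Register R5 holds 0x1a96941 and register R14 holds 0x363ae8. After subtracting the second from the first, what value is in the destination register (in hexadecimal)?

0x1732e59

Subtract column by column in base 16:
  1-8 → 9 (borrow)
  4-e-1 → 5 (borrow)
  9-a-1 → e (borrow)
  6-3-1 → 2
  9-6 → 3
  a-3 → 7
  1-0 → 1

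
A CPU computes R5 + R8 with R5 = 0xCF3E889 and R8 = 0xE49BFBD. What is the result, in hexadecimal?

0x1B3DA846

Add column by column in base 16, right to left:
  9+D = 6 carry 1
  8+B+1 = 4 carry 1
  8+F+1 = 8 carry 1
  E+B+1 = A carry 1
  3+9+1 = D
  F+4 = 3 carry 1
  C+E+1 = B carry 1
  final carry 1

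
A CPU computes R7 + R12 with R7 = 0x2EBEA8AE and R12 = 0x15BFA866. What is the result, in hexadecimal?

0x447E5114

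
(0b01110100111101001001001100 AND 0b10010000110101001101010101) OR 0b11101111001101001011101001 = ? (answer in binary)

0b01110100111101001001001100 AND 0b10010000110101001101010101 = 0b00010000110101001001000100.
Then OR with 0b11101111001101001011101001.

0b11111111111101001011101101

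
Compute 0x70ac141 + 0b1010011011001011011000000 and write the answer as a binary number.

0b1000010110000101100000000001

0x70ac141 = 0b111000010101100000101000001 in binary.
Add column by column in base 2, right to left:
  1+0 = 1
  0+0 = 0
  0+0 = 0
  0+0 = 0
  0+0 = 0
  0+0 = 0
  1+1 = 0 carry 1
  0+1+1 = 0 carry 1
  1+0+1 = 0 carry 1
  0+1+1 = 0 carry 1
  0+1+1 = 0 carry 1
  0+0+1 = 1
  0+1 = 1
  0+0 = 0
  1+0 = 1
  1+1 = 0 carry 1
  0+1+1 = 0 carry 1
  1+0+1 = 0 carry 1
  0+1+1 = 0 carry 1
  1+1+1 = 1 carry 1
  0+0+1 = 1
  0+0 = 0
  0+1 = 1
  0+0 = 0
  1+1 = 0 carry 1
  1+0+1 = 0 carry 1
  1+0+1 = 0 carry 1
  final carry 1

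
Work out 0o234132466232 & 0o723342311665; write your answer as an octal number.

AND each oct digit independently (no carries):
  2&7=2, 3&2=2, 4&3=0, 1&3=1, 3&4=0, 2&2=2, 4&3=0, 6&1=0, 6&1=0, 2&6=2, 3&6=2, 2&5=0

0o220102000220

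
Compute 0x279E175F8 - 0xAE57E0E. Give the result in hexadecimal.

0x26EFBF7EA

Subtract column by column in base 16:
  8-E → A (borrow)
  F-0-1 → E
  5-E → 7 (borrow)
  7-7-1 → F (borrow)
  1-5-1 → B (borrow)
  E-E-1 → F (borrow)
  9-A-1 → E (borrow)
  7-0-1 → 6
  2-0 → 2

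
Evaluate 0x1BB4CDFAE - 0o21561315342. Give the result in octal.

0o45541642314

0x1BB4CDFAE = 0o67323157656 in octal.
Subtract column by column in base 8:
  6-2 → 4
  5-4 → 1
  6-3 → 3
  7-5 → 2
  5-1 → 4
  1-3 → 6 (borrow)
  3-1-1 → 1
  2-6 → 4 (borrow)
  3-5-1 → 5 (borrow)
  7-1-1 → 5
  6-2 → 4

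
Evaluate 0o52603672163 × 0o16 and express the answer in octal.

0o1126466057112

Multiply each base-8 digit by 14, carrying:
  3×14 = 42 → write 2 carry 5
  6×14+5 = 89 → write 1 carry 11
  1×14+11 = 25 → write 1 carry 3
  2×14+3 = 31 → write 7 carry 3
  7×14+3 = 101 → write 5 carry 12
  6×14+12 = 96 → write 0 carry 12
  3×14+12 = 54 → write 6 carry 6
  0×14+6 = 6 → write 6
  6×14 = 84 → write 4 carry 10
  2×14+10 = 38 → write 6 carry 4
  5×14+4 = 74 → write 2 carry 9
  remaining carry: 11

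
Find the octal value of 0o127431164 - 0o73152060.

0o34257104

Subtract column by column in base 8:
  4-0 → 4
  6-6 → 0
  1-0 → 1
  1-2 → 7 (borrow)
  3-5-1 → 5 (borrow)
  4-1-1 → 2
  7-3 → 4
  2-7 → 3 (borrow)
  1-0-1 → 0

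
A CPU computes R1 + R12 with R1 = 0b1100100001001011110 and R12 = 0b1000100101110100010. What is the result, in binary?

Add column by column in base 2, right to left:
  0+0 = 0
  1+1 = 0 carry 1
  1+0+1 = 0 carry 1
  1+0+1 = 0 carry 1
  1+0+1 = 0 carry 1
  0+1+1 = 0 carry 1
  1+0+1 = 0 carry 1
  0+1+1 = 0 carry 1
  0+1+1 = 0 carry 1
  1+1+1 = 1 carry 1
  0+0+1 = 1
  0+1 = 1
  0+0 = 0
  0+0 = 0
  1+1 = 0 carry 1
  0+0+1 = 1
  0+0 = 0
  1+0 = 1
  1+1 = 0 carry 1
  final carry 1

0b10101000111000000000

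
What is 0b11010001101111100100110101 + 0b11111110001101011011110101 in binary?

0b111001111111101000000101010

Add column by column in base 2, right to left:
  1+1 = 0 carry 1
  0+0+1 = 1
  1+1 = 0 carry 1
  0+0+1 = 1
  1+1 = 0 carry 1
  1+1+1 = 1 carry 1
  0+1+1 = 0 carry 1
  0+1+1 = 0 carry 1
  1+0+1 = 0 carry 1
  0+1+1 = 0 carry 1
  0+1+1 = 0 carry 1
  1+0+1 = 0 carry 1
  1+1+1 = 1 carry 1
  1+0+1 = 0 carry 1
  1+1+1 = 1 carry 1
  1+1+1 = 1 carry 1
  0+0+1 = 1
  1+0 = 1
  1+0 = 1
  0+1 = 1
  0+1 = 1
  0+1 = 1
  1+1 = 0 carry 1
  0+1+1 = 0 carry 1
  1+1+1 = 1 carry 1
  1+1+1 = 1 carry 1
  final carry 1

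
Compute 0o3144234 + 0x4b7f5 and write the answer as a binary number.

0o3144234 = 0b11001100100010011100 in binary.
0x4b7f5 = 0b1001011011111110101 in binary.
Add column by column in base 2, right to left:
  0+1 = 1
  0+0 = 0
  1+1 = 0 carry 1
  1+0+1 = 0 carry 1
  1+1+1 = 1 carry 1
  0+1+1 = 0 carry 1
  0+1+1 = 0 carry 1
  1+1+1 = 1 carry 1
  0+1+1 = 0 carry 1
  0+1+1 = 0 carry 1
  0+1+1 = 0 carry 1
  1+0+1 = 0 carry 1
  0+1+1 = 0 carry 1
  0+1+1 = 0 carry 1
  1+0+1 = 0 carry 1
  1+1+1 = 1 carry 1
  0+0+1 = 1
  0+0 = 0
  1+1 = 0 carry 1
  1+0+1 = 0 carry 1
  final carry 1

0b100011000000010010001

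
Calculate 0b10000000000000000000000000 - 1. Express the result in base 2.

0b1111111111111111111111111

The trailing 25 digits are 0, so subtracting 1 borrows through: they become 1 and the next digit up decrements.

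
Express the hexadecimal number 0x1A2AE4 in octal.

0o6425344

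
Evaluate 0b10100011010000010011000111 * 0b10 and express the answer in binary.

0b101000110100000100110001110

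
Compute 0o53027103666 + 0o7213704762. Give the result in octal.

0o62243010650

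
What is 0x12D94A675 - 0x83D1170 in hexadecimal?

0x125579505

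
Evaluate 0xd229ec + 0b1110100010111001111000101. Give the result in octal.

0o250716661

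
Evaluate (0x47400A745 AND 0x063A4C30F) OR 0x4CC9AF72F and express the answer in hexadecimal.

0x47400A745 AND 0x063A4C30F = 0x060008305.
Then OR with 0x4CC9AF72F.

0x4EC9AF72F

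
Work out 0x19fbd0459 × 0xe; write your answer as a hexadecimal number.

Multiply each base-16 digit by 14, carrying:
  9×14 = 126 → write e carry 7
  5×14+7 = 77 → write d carry 4
  4×14+4 = 60 → write c carry 3
  0×14+3 = 3 → write 3
  d×14 = 182 → write 6 carry 11
  b×14+11 = 165 → write 5 carry 10
  f×14+10 = 220 → write c carry 13
  9×14+13 = 139 → write b carry 8
  1×14+8 = 22 → write 6 carry 1
  remaining carry: 1

0x16bc563cde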